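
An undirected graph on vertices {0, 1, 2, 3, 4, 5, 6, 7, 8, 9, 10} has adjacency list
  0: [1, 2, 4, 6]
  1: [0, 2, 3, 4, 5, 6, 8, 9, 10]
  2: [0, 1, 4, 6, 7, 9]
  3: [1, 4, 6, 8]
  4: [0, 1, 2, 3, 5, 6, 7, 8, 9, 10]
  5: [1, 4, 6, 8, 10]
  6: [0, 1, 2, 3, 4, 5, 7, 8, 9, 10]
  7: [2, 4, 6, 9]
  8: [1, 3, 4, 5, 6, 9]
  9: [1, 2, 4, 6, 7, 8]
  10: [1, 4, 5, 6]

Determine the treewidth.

4

A width-4 tree decomposition is:
Bags: B1 = {1, 4, 6, 8, 9}  B2 = {1, 4, 5, 6, 8}  B3 = {1, 2, 4, 6, 9}  B4 = {1, 4, 5, 6, 10}  B5 = {2, 4, 6, 7, 9}  B6 = {0, 1, 2, 4, 6}  B7 = {1, 3, 4, 6, 8}
Tree: B1–B2, B1–B3, B2–B4, B3–B5, B3–B6, B1–B7
Each bag holds 5 vertices, so the decomposition has width 4, which upper-bounds the treewidth. On the other hand G contains the 5-clique {0, 1, 2, 4, 6}. A clique must lie in a single bag of any decomposition, so no decomposition can have width below 4. The upper and lower bounds meet at 4, so that is the treewidth.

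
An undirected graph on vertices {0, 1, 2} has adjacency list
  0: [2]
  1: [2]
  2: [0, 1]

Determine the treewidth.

1

A width-1 tree decomposition is:
Bags: B1 = {1, 2}  B2 = {0, 2}
Tree: B1–B2
The largest bag has 2 vertices, giving width 1; this decomposition certifies tw(G) ≤ 1. G has an edge, so its treewidth is at least 1. Therefore the treewidth is 1.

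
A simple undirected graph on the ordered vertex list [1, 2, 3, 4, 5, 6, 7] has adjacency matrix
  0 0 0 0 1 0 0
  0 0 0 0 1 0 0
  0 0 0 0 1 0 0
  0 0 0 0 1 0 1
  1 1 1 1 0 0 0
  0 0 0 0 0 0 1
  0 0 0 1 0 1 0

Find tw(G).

A width-1 tree decomposition is:
Bags: B1 = {3, 5}  B2 = {4, 5}  B3 = {4, 7}  B4 = {6, 7}  B5 = {1, 5}  B6 = {2, 5}
Tree: B1–B2, B2–B3, B3–B4, B2–B5, B5–B6
Every bag has size at most 2, so the width is 2 − 1 = 1 and tw(G) ≤ 1. Any graph with an edge has treewidth ≥ 1, and G has the edge 3–5. Therefore the treewidth is 1.

1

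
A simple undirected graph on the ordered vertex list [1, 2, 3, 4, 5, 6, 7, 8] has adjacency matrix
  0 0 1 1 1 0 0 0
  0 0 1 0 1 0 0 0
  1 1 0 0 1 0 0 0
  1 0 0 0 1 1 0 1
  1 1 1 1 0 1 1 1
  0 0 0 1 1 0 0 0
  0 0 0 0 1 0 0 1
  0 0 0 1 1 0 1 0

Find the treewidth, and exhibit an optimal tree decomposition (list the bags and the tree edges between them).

Treewidth 2.
One such decomposition:
Bags: B1 = {1, 3, 5}  B2 = {1, 4, 5}  B3 = {4, 5, 8}  B4 = {5, 7, 8}  B5 = {2, 3, 5}  B6 = {4, 5, 6}
Tree: B1–B2, B2–B3, B3–B4, B1–B5, B2–B6

Each bag holds 3 vertices, so the decomposition has width 2, which upper-bounds the treewidth. For the lower bound, the 3 vertices {2, 3, 5} are pairwise adjacent, and any tree decomposition puts a clique entirely inside one bag — forcing width ≥ 2. Hence tw(G) = 2 exactly.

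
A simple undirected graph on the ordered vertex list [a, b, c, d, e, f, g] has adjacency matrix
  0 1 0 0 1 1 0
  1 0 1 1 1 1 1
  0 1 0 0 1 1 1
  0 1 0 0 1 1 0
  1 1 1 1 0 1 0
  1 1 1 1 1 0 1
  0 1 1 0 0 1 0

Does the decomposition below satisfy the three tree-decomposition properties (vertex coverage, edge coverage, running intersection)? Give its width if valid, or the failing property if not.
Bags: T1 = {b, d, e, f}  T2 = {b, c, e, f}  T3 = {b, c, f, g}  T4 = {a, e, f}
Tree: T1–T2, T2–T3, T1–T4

No — edge (b,a) lies in no bag.

A tree decomposition must satisfy three properties: every vertex lies in some bag; for every edge, both endpoints lie together in some bag; and for every vertex, the bags containing it form a connected subtree. Here edge (b,a) lies in no bag, so the decomposition is invalid.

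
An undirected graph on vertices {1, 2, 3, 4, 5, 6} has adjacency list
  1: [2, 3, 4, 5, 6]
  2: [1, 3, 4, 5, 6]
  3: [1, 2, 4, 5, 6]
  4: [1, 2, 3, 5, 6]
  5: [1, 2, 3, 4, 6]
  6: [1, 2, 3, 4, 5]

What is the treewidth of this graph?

A width-5 tree decomposition is:
Bags: B1 = {1, 2, 3, 4, 5, 6}
Tree: (single bag)
A single bag containing all 6 vertices is trivially a valid decomposition of width 5. Conversely, {1, 2, 3, 4, 5, 6} is a clique of size 6, and the vertices of any clique must share a bag in every tree decomposition; so some bag has ≥ 6 vertices and tw(G) ≥ 5. Therefore the treewidth is 5.

5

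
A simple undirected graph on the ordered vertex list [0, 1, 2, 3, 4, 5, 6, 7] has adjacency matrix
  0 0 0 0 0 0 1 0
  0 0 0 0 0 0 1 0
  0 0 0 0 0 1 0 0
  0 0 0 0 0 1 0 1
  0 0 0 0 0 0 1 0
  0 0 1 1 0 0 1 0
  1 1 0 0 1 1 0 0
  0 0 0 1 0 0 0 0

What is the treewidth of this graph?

1

A width-1 tree decomposition is:
Bags: B1 = {4, 6}  B2 = {5, 6}  B3 = {0, 6}  B4 = {3, 5}  B5 = {1, 6}  B6 = {2, 5}  B7 = {3, 7}
Tree: B1–B2, B2–B3, B2–B4, B1–B5, B2–B6, B4–B7
Every bag has size at most 2, so the width is 2 − 1 = 1 and tw(G) ≤ 1. Since G has at least one edge (e.g. 6–4), it is not an edgeless graph, so tw(G) ≥ 1. The upper and lower bounds meet at 1, so that is the treewidth.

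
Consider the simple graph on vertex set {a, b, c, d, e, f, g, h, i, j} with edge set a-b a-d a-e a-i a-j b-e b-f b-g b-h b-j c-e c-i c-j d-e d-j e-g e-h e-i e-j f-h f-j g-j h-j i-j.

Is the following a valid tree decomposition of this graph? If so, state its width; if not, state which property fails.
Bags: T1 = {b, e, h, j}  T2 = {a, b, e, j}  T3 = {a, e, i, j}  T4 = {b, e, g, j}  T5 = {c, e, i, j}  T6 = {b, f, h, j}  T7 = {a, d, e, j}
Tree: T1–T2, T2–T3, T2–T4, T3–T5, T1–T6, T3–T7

Every vertex of G appears in some bag (union = {a, b, c, d, e, f, g, h, i, j}); every edge is covered by a bag; and for each vertex v the set of bags containing v is connected in the bag tree. The decomposition is therefore valid. The largest bag has 4 vertices, so the width is 3.

Yes; width 3.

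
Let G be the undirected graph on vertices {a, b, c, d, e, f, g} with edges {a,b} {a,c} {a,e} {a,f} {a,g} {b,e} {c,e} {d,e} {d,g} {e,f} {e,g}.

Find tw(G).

2

A width-2 tree decomposition is:
Bags: B1 = {a, e, g}  B2 = {a, b, e}  B3 = {a, e, f}  B4 = {a, c, e}  B5 = {d, e, g}
Tree: B1–B2, B1–B3, B1–B4, B1–B5
Each bag holds 3 vertices, so the decomposition has width 2, which upper-bounds the treewidth. Conversely, {d, e, g} is a clique of size 3, and the vertices of any clique must share a bag in every tree decomposition; so some bag has ≥ 3 vertices and tw(G) ≥ 2. Therefore the treewidth is 2.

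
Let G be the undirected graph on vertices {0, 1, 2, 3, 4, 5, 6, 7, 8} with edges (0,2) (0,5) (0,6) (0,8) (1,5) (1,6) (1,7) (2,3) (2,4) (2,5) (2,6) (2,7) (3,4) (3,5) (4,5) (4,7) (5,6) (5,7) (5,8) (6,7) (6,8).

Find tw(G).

3

A width-3 tree decomposition is:
Bags: B1 = {0, 5, 6, 8}  B2 = {0, 2, 5, 6}  B3 = {2, 5, 6, 7}  B4 = {2, 4, 5, 7}  B5 = {1, 5, 6, 7}  B6 = {2, 3, 4, 5}
Tree: B1–B2, B2–B3, B3–B4, B3–B5, B4–B6
Every bag has size at most 4, so the width is 4 − 1 = 3 and tw(G) ≤ 3. For the lower bound, the 4 vertices {0, 5, 6, 8} are pairwise adjacent, and any tree decomposition puts a clique entirely inside one bag — forcing width ≥ 3. Therefore the treewidth is 3.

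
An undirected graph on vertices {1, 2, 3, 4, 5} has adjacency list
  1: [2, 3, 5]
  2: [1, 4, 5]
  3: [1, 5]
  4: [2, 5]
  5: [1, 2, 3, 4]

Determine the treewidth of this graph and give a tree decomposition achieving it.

Every bag has size at most 3, so the width is 3 − 1 = 2 and tw(G) ≤ 2. For the lower bound, the 3 vertices {1, 2, 5} are pairwise adjacent, and any tree decomposition puts a clique entirely inside one bag — forcing width ≥ 2. Therefore the treewidth is 2.

Treewidth 2.
Bags: B1 = {1, 2, 5}  B2 = {1, 3, 5}  B3 = {2, 4, 5}
Tree: B1–B2, B1–B3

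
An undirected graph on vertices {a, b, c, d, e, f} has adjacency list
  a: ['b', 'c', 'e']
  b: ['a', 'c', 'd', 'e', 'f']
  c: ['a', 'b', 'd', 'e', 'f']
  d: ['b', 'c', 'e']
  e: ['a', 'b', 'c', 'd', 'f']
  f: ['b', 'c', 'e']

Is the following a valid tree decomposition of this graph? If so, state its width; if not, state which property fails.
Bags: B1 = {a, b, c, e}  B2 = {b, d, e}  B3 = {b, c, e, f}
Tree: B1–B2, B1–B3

A tree decomposition must satisfy three properties: every vertex lies in some bag; for every edge, both endpoints lie together in some bag; and for every vertex, the bags containing it form a connected subtree. Here edge (c,d) lies in no bag, so the decomposition is invalid.

No — edge (c,d) lies in no bag.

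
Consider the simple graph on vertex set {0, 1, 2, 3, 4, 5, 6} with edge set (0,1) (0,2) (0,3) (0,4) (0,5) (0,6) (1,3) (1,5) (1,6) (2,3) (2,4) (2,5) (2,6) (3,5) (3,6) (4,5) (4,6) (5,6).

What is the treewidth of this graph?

4

A width-4 tree decomposition is:
Bags: B1 = {0, 2, 3, 5, 6}  B2 = {0, 2, 4, 5, 6}  B3 = {0, 1, 3, 5, 6}
Tree: B1–B2, B1–B3
Every bag has size at most 5, so the width is 5 − 1 = 4 and tw(G) ≤ 4. On the other hand G contains the 5-clique {0, 1, 3, 5, 6}. A clique must lie in a single bag of any decomposition, so no decomposition can have width below 4. The upper and lower bounds meet at 4, so that is the treewidth.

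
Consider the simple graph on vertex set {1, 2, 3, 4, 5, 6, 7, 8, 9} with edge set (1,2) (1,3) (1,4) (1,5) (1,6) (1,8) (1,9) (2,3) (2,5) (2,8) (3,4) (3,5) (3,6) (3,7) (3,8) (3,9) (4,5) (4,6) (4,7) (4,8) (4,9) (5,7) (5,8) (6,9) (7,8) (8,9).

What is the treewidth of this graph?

A width-4 tree decomposition is:
Bags: B1 = {3, 4, 5, 7, 8}  B2 = {1, 3, 4, 5, 8}  B3 = {1, 2, 3, 5, 8}  B4 = {1, 3, 4, 8, 9}  B5 = {1, 3, 4, 6, 9}
Tree: B1–B2, B2–B3, B2–B4, B4–B5
The largest bag has 5 vertices, giving width 4; this decomposition certifies tw(G) ≤ 4. For the lower bound, the 5 vertices {1, 2, 3, 5, 8} are pairwise adjacent, and any tree decomposition puts a clique entirely inside one bag — forcing width ≥ 4. Therefore the treewidth is 4.

4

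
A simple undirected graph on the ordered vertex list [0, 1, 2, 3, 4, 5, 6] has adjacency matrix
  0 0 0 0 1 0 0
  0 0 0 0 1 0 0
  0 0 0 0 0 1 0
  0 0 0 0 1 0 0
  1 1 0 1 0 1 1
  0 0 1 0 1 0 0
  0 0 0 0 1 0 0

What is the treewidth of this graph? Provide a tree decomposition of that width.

The largest bag has 2 vertices, giving width 1; this decomposition certifies tw(G) ≤ 1. Any graph with an edge has treewidth ≥ 1, and G has the edge 4–6. Therefore the treewidth is 1.

Treewidth 1.
One such decomposition:
Bags: B1 = {4, 6}  B2 = {3, 4}  B3 = {1, 4}  B4 = {4, 5}  B5 = {0, 4}  B6 = {2, 5}
Tree: B1–B2, B1–B3, B3–B4, B2–B5, B4–B6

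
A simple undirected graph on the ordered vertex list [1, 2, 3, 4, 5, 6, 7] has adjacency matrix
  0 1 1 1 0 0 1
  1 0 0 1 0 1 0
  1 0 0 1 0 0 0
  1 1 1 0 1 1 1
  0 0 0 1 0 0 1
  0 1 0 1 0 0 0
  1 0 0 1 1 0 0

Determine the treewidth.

2

A width-2 tree decomposition is:
Bags: B1 = {2, 4, 6}  B2 = {1, 2, 4}  B3 = {1, 3, 4}  B4 = {1, 4, 7}  B5 = {4, 5, 7}
Tree: B1–B2, B2–B3, B3–B4, B4–B5
Every bag has size at most 3, so the width is 3 − 1 = 2 and tw(G) ≤ 2. For the lower bound, the 3 vertices {1, 2, 4} are pairwise adjacent, and any tree decomposition puts a clique entirely inside one bag — forcing width ≥ 2. Combining the bounds, tw(G) = 2.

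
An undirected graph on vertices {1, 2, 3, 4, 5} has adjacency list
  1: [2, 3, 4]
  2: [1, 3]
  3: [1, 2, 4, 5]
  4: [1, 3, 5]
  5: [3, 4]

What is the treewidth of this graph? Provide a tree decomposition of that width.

Every bag has size at most 3, so the width is 3 − 1 = 2 and tw(G) ≤ 2. Conversely, {1, 2, 3} is a clique of size 3, and the vertices of any clique must share a bag in every tree decomposition; so some bag has ≥ 3 vertices and tw(G) ≥ 2. Hence tw(G) = 2 exactly.

Treewidth 2.
One such decomposition:
Bags: B1 = {1, 3, 4}  B2 = {3, 4, 5}  B3 = {1, 2, 3}
Tree: B1–B2, B1–B3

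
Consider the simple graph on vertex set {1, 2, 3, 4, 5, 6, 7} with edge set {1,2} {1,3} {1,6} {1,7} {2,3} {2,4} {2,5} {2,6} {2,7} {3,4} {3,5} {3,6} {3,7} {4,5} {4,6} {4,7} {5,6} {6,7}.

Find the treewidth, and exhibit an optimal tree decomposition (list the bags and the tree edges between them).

Treewidth 4.
One optimal decomposition is:
Bags: B1 = {2, 3, 4, 6, 7}  B2 = {1, 2, 3, 6, 7}  B3 = {2, 3, 4, 5, 6}
Tree: B1–B2, B1–B3

Every bag has size at most 5, so the width is 5 − 1 = 4 and tw(G) ≤ 4. On the other hand G contains the 5-clique {1, 2, 3, 6, 7}. A clique must lie in a single bag of any decomposition, so no decomposition can have width below 4. Hence tw(G) = 4 exactly.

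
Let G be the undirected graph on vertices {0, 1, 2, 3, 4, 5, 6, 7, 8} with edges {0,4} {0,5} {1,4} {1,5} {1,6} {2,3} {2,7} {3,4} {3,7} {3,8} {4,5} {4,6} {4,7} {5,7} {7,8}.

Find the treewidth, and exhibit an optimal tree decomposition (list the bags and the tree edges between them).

Treewidth 2.
One optimal decomposition is:
Bags: B1 = {1, 4, 5}  B2 = {4, 5, 7}  B3 = {3, 4, 7}  B4 = {1, 4, 6}  B5 = {0, 4, 5}  B6 = {2, 3, 7}  B7 = {3, 7, 8}
Tree: B1–B2, B2–B3, B1–B4, B1–B5, B3–B6, B6–B7

The largest bag has 3 vertices, giving width 2; this decomposition certifies tw(G) ≤ 2. Conversely, {3, 7, 8} is a clique of size 3, and the vertices of any clique must share a bag in every tree decomposition; so some bag has ≥ 3 vertices and tw(G) ≥ 2. Combining the bounds, tw(G) = 2.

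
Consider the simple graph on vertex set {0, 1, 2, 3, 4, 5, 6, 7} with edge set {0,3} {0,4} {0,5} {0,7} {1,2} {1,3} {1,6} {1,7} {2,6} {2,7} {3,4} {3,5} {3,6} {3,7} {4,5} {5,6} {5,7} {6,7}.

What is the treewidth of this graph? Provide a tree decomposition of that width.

Every bag has size at most 4, so the width is 4 − 1 = 3 and tw(G) ≤ 3. For the lower bound, the 4 vertices {1, 2, 6, 7} are pairwise adjacent, and any tree decomposition puts a clique entirely inside one bag — forcing width ≥ 3. Therefore the treewidth is 3.

Treewidth 3.
One such decomposition:
Bags: B1 = {3, 5, 6, 7}  B2 = {0, 3, 5, 7}  B3 = {1, 3, 6, 7}  B4 = {1, 2, 6, 7}  B5 = {0, 3, 4, 5}
Tree: B1–B2, B1–B3, B3–B4, B2–B5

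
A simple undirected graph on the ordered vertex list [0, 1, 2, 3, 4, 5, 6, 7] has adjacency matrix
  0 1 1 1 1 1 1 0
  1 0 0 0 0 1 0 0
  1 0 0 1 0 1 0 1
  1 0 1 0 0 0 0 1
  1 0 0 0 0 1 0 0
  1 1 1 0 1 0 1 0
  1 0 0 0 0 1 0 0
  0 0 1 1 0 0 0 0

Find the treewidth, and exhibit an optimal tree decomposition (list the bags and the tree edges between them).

Each bag holds 3 vertices, so the decomposition has width 2, which upper-bounds the treewidth. For the lower bound, the 3 vertices {0, 2, 3} are pairwise adjacent, and any tree decomposition puts a clique entirely inside one bag — forcing width ≥ 2. The upper and lower bounds meet at 2, so that is the treewidth.

Treewidth 2.
One optimal decomposition is:
Bags: B1 = {0, 2, 3}  B2 = {0, 2, 5}  B3 = {2, 3, 7}  B4 = {0, 1, 5}  B5 = {0, 4, 5}  B6 = {0, 5, 6}
Tree: B1–B2, B1–B3, B2–B4, B2–B5, B5–B6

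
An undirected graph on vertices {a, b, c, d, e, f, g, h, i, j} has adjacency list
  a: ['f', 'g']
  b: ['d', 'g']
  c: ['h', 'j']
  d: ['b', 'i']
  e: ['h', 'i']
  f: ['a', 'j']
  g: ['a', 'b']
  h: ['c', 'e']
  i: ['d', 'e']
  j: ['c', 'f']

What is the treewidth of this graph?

A width-2 tree decomposition is:
Bags: B1 = {b, d, g}  B2 = {a, d, g}  B3 = {a, d, f}  B4 = {d, f, j}  B5 = {c, d, j}  B6 = {c, d, h}  B7 = {d, e, h}  B8 = {d, e, i}
Tree: B1–B2, B2–B3, B3–B4, B4–B5, B5–B6, B6–B7, B7–B8
Every bag has size at most 3, so the width is 3 − 1 = 2 and tw(G) ≤ 2. The edges d–b–g–a–f–j–c–h–e–i–d form a cycle, so G is not a tree and its treewidth is at least 2. Therefore the treewidth is 2.

2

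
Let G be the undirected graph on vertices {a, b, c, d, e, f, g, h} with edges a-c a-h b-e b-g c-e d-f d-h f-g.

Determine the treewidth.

A width-2 tree decomposition is:
Bags: B1 = {a, c, h}  B2 = {c, e, h}  B3 = {b, e, h}  B4 = {b, g, h}  B5 = {f, g, h}  B6 = {d, f, h}
Tree: B1–B2, B2–B3, B3–B4, B4–B5, B5–B6
Every bag has size at most 3, so the width is 3 − 1 = 2 and tw(G) ≤ 2. The edges h–a–c–e–b–g–f–d–h form a cycle, so G is not a tree and its treewidth is at least 2. Hence tw(G) = 2 exactly.

2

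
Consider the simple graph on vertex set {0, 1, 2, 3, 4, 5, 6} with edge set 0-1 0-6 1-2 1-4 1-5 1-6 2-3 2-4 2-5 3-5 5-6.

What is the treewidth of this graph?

A width-2 tree decomposition is:
Bags: B1 = {1, 2, 4}  B2 = {1, 2, 5}  B3 = {2, 3, 5}  B4 = {1, 5, 6}  B5 = {0, 1, 6}
Tree: B1–B2, B2–B3, B2–B4, B4–B5
Every bag has size at most 3, so the width is 3 − 1 = 2 and tw(G) ≤ 2. For the lower bound, the 3 vertices {0, 1, 6} are pairwise adjacent, and any tree decomposition puts a clique entirely inside one bag — forcing width ≥ 2. Therefore the treewidth is 2.

2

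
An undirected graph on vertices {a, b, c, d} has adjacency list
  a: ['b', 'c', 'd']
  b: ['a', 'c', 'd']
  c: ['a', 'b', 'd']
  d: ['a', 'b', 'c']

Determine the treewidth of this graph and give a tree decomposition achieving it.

Treewidth 3.
One such decomposition:
Bags: B1 = {a, b, c, d}
Tree: (single bag)

A single bag containing all 4 vertices is trivially a valid decomposition of width 3. On the other hand G contains the 4-clique {a, b, c, d}. A clique must lie in a single bag of any decomposition, so no decomposition can have width below 3. Therefore the treewidth is 3.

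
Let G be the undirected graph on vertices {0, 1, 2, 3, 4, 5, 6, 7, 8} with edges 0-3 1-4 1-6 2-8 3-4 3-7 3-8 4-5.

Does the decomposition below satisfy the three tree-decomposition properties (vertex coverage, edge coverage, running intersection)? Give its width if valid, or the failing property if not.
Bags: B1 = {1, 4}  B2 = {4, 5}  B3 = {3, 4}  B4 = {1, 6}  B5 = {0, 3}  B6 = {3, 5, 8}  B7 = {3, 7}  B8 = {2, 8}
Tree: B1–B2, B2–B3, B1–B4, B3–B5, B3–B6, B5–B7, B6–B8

No — bags containing vertex 5 are not connected in the tree.

A tree decomposition must satisfy three properties: every vertex lies in some bag; for every edge, both endpoints lie together in some bag; and for every vertex, the bags containing it form a connected subtree. Here bags containing vertex 5 are not connected in the tree, so the decomposition is invalid.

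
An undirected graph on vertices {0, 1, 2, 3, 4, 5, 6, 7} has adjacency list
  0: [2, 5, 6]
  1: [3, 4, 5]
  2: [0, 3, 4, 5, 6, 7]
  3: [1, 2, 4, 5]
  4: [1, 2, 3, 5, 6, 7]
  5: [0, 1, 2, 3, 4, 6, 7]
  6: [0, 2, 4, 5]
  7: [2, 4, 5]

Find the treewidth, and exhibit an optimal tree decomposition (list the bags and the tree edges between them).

Every bag has size at most 4, so the width is 4 − 1 = 3 and tw(G) ≤ 3. For the lower bound, the 4 vertices {1, 3, 4, 5} are pairwise adjacent, and any tree decomposition puts a clique entirely inside one bag — forcing width ≥ 3. The upper and lower bounds meet at 3, so that is the treewidth.

Treewidth 3.
One such decomposition:
Bags: B1 = {2, 3, 4, 5}  B2 = {2, 4, 5, 6}  B3 = {2, 4, 5, 7}  B4 = {1, 3, 4, 5}  B5 = {0, 2, 5, 6}
Tree: B1–B2, B1–B3, B1–B4, B2–B5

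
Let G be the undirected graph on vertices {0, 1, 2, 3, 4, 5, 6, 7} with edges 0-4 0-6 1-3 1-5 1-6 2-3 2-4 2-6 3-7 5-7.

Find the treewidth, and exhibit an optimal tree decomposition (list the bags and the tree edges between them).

The largest bag has 3 vertices, giving width 2; this decomposition certifies tw(G) ≤ 2. Since 4–0–6–2–4 is a cycle in G, G is not acyclic. Forests are exactly the graphs of treewidth ≤ 1, so tw(G) ≥ 2. Hence tw(G) = 2 exactly.

Treewidth 2.
One such decomposition:
Bags: B1 = {0, 2, 4}  B2 = {0, 2, 6}  B3 = {2, 3, 6}  B4 = {1, 3, 6}  B5 = {1, 3, 7}  B6 = {1, 5, 7}
Tree: B1–B2, B2–B3, B3–B4, B4–B5, B5–B6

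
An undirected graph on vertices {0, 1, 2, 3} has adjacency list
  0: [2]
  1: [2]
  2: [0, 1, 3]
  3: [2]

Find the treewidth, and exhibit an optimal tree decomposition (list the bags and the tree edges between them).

Treewidth 1.
Bags: B1 = {0, 2}  B2 = {2, 3}  B3 = {1, 2}
Tree: B1–B2, B2–B3

Each bag holds 2 vertices, so the decomposition has width 1, which upper-bounds the treewidth. G has an edge, so its treewidth is at least 1. Hence tw(G) = 1 exactly.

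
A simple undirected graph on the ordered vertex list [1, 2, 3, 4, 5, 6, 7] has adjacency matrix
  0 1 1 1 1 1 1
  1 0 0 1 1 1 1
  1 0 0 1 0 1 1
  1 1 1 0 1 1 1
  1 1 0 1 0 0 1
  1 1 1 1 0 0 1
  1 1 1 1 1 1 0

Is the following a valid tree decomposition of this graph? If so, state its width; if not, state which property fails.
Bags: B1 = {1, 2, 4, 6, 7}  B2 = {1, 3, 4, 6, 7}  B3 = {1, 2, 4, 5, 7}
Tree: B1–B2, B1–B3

Checking the three conditions: (i) the bags cover all of {1, 2, 3, 4, 5, 6, 7}; (ii) for each edge, some bag contains both endpoints; (iii) the bags containing any fixed vertex form a subtree. All hold, so the decomposition is valid with width 5 − 1 = 4.

Yes; width 4.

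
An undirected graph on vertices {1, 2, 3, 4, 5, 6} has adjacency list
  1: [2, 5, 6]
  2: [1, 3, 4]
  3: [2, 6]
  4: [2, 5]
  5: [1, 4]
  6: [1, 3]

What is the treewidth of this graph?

A width-2 tree decomposition is:
Bags: B1 = {1, 4, 5}  B2 = {1, 2, 4}  B3 = {1, 2, 6}  B4 = {2, 3, 6}
Tree: B1–B2, B2–B3, B3–B4
Every bag has size at most 3, so the width is 3 − 1 = 2 and tw(G) ≤ 2. Since 5–4–2–1–5 is a cycle in G, G is not acyclic. Forests are exactly the graphs of treewidth ≤ 1, so tw(G) ≥ 2. Combining the bounds, tw(G) = 2.

2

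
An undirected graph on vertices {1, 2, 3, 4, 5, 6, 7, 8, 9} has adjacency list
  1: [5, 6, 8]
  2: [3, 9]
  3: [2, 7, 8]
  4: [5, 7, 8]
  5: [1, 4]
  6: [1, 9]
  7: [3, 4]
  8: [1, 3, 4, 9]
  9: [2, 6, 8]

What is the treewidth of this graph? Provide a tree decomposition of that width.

Treewidth 3.
Bags: B1 = {2, 3, 6, 9}  B2 = {3, 6, 8, 9}  B3 = {1, 3, 6, 8}  B4 = {1, 3, 7, 8}  B5 = {1, 4, 7, 8}  B6 = {1, 4, 5, 7}
Tree: B1–B2, B2–B3, B3–B4, B4–B5, B5–B6

Each bag holds 4 vertices, so the decomposition has width 3, which upper-bounds the treewidth. For the lower bound: the 4 vertex sets {2,6,9}, {3}, {8}, {1,4,5,7} are disjoint, each induces a connected subgraph, and every pair is joined by at least one edge of G. Contracting each set to a single vertex therefore yields K_{4} as a minor, and since treewidth is minor-monotone, tw(G) ≥ tw(K_{4}) = 3. Therefore the treewidth is 3.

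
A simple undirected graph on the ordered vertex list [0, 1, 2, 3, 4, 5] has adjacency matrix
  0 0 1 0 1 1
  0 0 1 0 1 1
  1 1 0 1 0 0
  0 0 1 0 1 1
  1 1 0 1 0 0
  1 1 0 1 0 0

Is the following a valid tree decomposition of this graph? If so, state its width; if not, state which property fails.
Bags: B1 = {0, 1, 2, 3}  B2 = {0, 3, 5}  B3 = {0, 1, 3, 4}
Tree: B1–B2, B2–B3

No — edge (1,5) lies in no bag.

A tree decomposition must satisfy three properties: every vertex lies in some bag; for every edge, both endpoints lie together in some bag; and for every vertex, the bags containing it form a connected subtree. Here edge (1,5) lies in no bag, so the decomposition is invalid.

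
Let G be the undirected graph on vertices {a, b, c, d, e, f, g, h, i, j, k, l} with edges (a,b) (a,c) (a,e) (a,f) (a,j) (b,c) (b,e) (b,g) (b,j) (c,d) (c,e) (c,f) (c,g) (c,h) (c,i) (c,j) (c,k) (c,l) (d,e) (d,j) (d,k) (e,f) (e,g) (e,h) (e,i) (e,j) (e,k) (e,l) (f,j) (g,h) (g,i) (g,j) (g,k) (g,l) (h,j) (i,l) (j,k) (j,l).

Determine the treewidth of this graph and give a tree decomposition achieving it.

Treewidth 4.
Bags: B1 = {c, e, g, j, k}  B2 = {c, e, g, j, l}  B3 = {b, c, e, g, j}  B4 = {c, e, g, i, l}  B5 = {c, e, g, h, j}  B6 = {a, b, c, e, j}  B7 = {a, c, e, f, j}  B8 = {c, d, e, j, k}
Tree: B1–B2, B1–B3, B2–B4, B2–B5, B3–B6, B6–B7, B1–B8

Every bag has size at most 5, so the width is 5 − 1 = 4 and tw(G) ≤ 4. For the lower bound, the 5 vertices {c, d, e, j, k} are pairwise adjacent, and any tree decomposition puts a clique entirely inside one bag — forcing width ≥ 4. Hence tw(G) = 4 exactly.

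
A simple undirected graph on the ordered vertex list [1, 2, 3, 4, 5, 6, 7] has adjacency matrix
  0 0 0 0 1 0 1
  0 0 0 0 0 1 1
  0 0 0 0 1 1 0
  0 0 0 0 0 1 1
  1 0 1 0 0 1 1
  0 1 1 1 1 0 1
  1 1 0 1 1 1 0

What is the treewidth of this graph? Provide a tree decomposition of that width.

Treewidth 2.
One optimal decomposition is:
Bags: B1 = {5, 6, 7}  B2 = {2, 6, 7}  B3 = {4, 6, 7}  B4 = {3, 5, 6}  B5 = {1, 5, 7}
Tree: B1–B2, B2–B3, B1–B4, B1–B5

The largest bag has 3 vertices, giving width 2; this decomposition certifies tw(G) ≤ 2. Conversely, {1, 5, 7} is a clique of size 3, and the vertices of any clique must share a bag in every tree decomposition; so some bag has ≥ 3 vertices and tw(G) ≥ 2. Combining the bounds, tw(G) = 2.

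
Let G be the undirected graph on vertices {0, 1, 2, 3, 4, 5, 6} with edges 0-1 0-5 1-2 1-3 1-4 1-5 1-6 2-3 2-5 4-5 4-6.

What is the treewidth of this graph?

A width-2 tree decomposition is:
Bags: B1 = {0, 1, 5}  B2 = {1, 2, 5}  B3 = {1, 4, 5}  B4 = {1, 4, 6}  B5 = {1, 2, 3}
Tree: B1–B2, B2–B3, B3–B4, B2–B5
Each bag holds 3 vertices, so the decomposition has width 2, which upper-bounds the treewidth. Conversely, {1, 2, 3} is a clique of size 3, and the vertices of any clique must share a bag in every tree decomposition; so some bag has ≥ 3 vertices and tw(G) ≥ 2. Combining the bounds, tw(G) = 2.

2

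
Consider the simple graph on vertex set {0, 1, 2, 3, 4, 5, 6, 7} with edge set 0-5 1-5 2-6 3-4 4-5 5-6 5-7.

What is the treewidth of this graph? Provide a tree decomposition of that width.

Each bag holds 2 vertices, so the decomposition has width 1, which upper-bounds the treewidth. G has an edge, so its treewidth is at least 1. Combining the bounds, tw(G) = 1.

Treewidth 1.
One optimal decomposition is:
Bags: B1 = {5, 7}  B2 = {4, 5}  B3 = {1, 5}  B4 = {3, 4}  B5 = {0, 5}  B6 = {5, 6}  B7 = {2, 6}
Tree: B1–B2, B1–B3, B2–B4, B3–B5, B1–B6, B6–B7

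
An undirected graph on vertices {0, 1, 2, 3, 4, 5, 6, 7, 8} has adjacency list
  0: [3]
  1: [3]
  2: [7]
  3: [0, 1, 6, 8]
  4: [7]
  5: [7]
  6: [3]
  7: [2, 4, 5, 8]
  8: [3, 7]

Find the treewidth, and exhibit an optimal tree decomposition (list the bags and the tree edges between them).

Treewidth 1.
One optimal decomposition is:
Bags: B1 = {7, 8}  B2 = {4, 7}  B3 = {3, 8}  B4 = {2, 7}  B5 = {1, 3}  B6 = {5, 7}  B7 = {3, 6}  B8 = {0, 3}
Tree: B1–B2, B1–B3, B1–B4, B3–B5, B2–B6, B5–B7, B5–B8

Each bag holds 2 vertices, so the decomposition has width 1, which upper-bounds the treewidth. Since G has at least one edge (e.g. 7–8), it is not an edgeless graph, so tw(G) ≥ 1. Hence tw(G) = 1 exactly.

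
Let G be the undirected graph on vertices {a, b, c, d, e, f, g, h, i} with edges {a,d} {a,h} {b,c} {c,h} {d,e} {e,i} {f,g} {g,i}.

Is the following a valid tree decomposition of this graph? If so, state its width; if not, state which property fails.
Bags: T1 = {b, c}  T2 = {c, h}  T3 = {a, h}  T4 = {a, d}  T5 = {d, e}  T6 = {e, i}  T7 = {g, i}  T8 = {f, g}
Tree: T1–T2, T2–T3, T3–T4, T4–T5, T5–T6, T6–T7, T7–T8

Checking the three conditions: (i) the bags cover all of {a, b, c, d, e, f, g, h, i}; (ii) for each edge, some bag contains both endpoints; (iii) the bags containing any fixed vertex form a subtree. All hold, so the decomposition is valid with width 2 − 1 = 1.

Yes; width 1.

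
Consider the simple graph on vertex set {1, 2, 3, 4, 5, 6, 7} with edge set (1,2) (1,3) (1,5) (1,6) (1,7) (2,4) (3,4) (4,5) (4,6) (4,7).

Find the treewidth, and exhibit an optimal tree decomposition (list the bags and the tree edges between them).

Treewidth 2.
One optimal decomposition is:
Bags: B1 = {1, 4, 5}  B2 = {1, 4, 6}  B3 = {1, 4, 7}  B4 = {1, 2, 4}  B5 = {1, 3, 4}
Tree: B1–B2, B2–B3, B3–B4, B4–B5

Every bag has size at most 3, so the width is 3 − 1 = 2 and tw(G) ≤ 2. Since 1–5–4–6–1 is a cycle in G, G is not acyclic. Forests are exactly the graphs of treewidth ≤ 1, so tw(G) ≥ 2. Therefore the treewidth is 2.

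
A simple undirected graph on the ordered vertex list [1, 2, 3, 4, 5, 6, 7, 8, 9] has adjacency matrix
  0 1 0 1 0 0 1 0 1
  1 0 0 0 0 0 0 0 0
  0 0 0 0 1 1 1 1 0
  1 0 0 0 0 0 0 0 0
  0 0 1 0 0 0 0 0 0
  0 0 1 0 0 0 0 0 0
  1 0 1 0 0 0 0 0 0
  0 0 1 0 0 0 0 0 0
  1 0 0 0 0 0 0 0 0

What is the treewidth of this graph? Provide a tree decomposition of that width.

Treewidth 1.
One such decomposition:
Bags: B1 = {1, 7}  B2 = {1, 9}  B3 = {3, 7}  B4 = {1, 4}  B5 = {1, 2}  B6 = {3, 5}  B7 = {3, 8}  B8 = {3, 6}
Tree: B1–B2, B1–B3, B1–B4, B1–B5, B3–B6, B6–B7, B3–B8

Each bag holds 2 vertices, so the decomposition has width 1, which upper-bounds the treewidth. Any graph with an edge has treewidth ≥ 1, and G has the edge 7–1. Hence tw(G) = 1 exactly.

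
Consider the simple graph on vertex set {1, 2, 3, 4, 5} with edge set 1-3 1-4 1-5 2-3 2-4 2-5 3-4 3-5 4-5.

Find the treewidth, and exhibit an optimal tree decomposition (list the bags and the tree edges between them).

Every bag has size at most 4, so the width is 4 − 1 = 3 and tw(G) ≤ 3. Conversely, {1, 3, 4, 5} is a clique of size 4, and the vertices of any clique must share a bag in every tree decomposition; so some bag has ≥ 4 vertices and tw(G) ≥ 3. Therefore the treewidth is 3.

Treewidth 3.
One such decomposition:
Bags: B1 = {1, 3, 4, 5}  B2 = {2, 3, 4, 5}
Tree: B1–B2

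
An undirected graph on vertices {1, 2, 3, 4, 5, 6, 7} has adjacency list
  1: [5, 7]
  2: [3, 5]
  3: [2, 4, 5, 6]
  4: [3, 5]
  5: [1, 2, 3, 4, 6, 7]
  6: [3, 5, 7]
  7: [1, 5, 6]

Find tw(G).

A width-2 tree decomposition is:
Bags: B1 = {1, 5, 7}  B2 = {5, 6, 7}  B3 = {3, 5, 6}  B4 = {3, 4, 5}  B5 = {2, 3, 5}
Tree: B1–B2, B2–B3, B3–B4, B3–B5
Every bag has size at most 3, so the width is 3 − 1 = 2 and tw(G) ≤ 2. On the other hand G contains the 3-clique {1, 5, 7}. A clique must lie in a single bag of any decomposition, so no decomposition can have width below 2. Therefore the treewidth is 2.

2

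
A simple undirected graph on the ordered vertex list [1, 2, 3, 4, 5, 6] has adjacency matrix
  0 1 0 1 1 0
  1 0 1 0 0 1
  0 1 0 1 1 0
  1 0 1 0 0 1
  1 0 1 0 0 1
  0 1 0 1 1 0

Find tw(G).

3

A width-3 tree decomposition is:
Bags: B1 = {1, 2, 4, 5}  B2 = {2, 3, 4, 5}  B3 = {2, 4, 5, 6}
Tree: B1–B2, B2–B3
The largest bag has 4 vertices, giving width 3; this decomposition certifies tw(G) ≤ 3. For the lower bound: the 4 vertex sets {1,4}, {3,5}, {2}, {6} are disjoint, each induces a connected subgraph, and every pair is joined by at least one edge of G. Contracting each set to a single vertex therefore yields K_{4} as a minor, and since treewidth is minor-monotone, tw(G) ≥ tw(K_{4}) = 3. Hence tw(G) = 3 exactly.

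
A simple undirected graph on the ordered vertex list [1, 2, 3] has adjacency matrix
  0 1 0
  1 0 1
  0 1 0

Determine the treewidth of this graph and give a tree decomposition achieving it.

Each bag holds 2 vertices, so the decomposition has width 1, which upper-bounds the treewidth. G has an edge, so its treewidth is at least 1. The upper and lower bounds meet at 1, so that is the treewidth.

Treewidth 1.
One optimal decomposition is:
Bags: B1 = {2, 3}  B2 = {1, 2}
Tree: B1–B2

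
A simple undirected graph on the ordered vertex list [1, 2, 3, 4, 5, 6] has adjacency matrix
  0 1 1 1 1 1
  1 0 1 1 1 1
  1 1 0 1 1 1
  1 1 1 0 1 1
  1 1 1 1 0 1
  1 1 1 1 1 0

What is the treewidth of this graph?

5

A width-5 tree decomposition is:
Bags: B1 = {1, 2, 3, 4, 5, 6}
Tree: (single bag)
A single bag containing all 6 vertices is trivially a valid decomposition of width 5. Conversely, {1, 2, 3, 4, 5, 6} is a clique of size 6, and the vertices of any clique must share a bag in every tree decomposition; so some bag has ≥ 6 vertices and tw(G) ≥ 5. Therefore the treewidth is 5.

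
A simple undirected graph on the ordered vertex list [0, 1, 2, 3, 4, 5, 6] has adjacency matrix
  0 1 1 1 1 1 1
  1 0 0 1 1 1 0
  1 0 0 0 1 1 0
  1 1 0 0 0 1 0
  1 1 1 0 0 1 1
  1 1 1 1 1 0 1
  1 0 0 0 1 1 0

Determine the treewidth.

3

A width-3 tree decomposition is:
Bags: B1 = {0, 4, 5, 6}  B2 = {0, 2, 4, 5}  B3 = {0, 1, 4, 5}  B4 = {0, 1, 3, 5}
Tree: B1–B2, B2–B3, B3–B4
The largest bag has 4 vertices, giving width 3; this decomposition certifies tw(G) ≤ 3. For the lower bound, the 4 vertices {0, 1, 3, 5} are pairwise adjacent, and any tree decomposition puts a clique entirely inside one bag — forcing width ≥ 3. Therefore the treewidth is 3.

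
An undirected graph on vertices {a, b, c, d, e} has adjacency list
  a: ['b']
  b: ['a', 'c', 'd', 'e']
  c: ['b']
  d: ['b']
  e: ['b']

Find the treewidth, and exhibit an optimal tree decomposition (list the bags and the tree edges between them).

Treewidth 1.
One optimal decomposition is:
Bags: B1 = {b, d}  B2 = {a, b}  B3 = {b, c}  B4 = {b, e}
Tree: B1–B2, B1–B3, B3–B4

Each bag holds 2 vertices, so the decomposition has width 1, which upper-bounds the treewidth. Since G has at least one edge (e.g. d–b), it is not an edgeless graph, so tw(G) ≥ 1. Combining the bounds, tw(G) = 1.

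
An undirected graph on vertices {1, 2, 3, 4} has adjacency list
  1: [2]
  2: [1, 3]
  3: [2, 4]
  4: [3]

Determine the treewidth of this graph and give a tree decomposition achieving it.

The largest bag has 2 vertices, giving width 1; this decomposition certifies tw(G) ≤ 1. G has an edge, so its treewidth is at least 1. Hence tw(G) = 1 exactly.

Treewidth 1.
One optimal decomposition is:
Bags: B1 = {3, 4}  B2 = {2, 3}  B3 = {1, 2}
Tree: B1–B2, B2–B3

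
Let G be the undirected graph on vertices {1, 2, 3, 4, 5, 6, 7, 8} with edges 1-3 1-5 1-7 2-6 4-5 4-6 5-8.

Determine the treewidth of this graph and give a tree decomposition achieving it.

Each bag holds 2 vertices, so the decomposition has width 1, which upper-bounds the treewidth. Any graph with an edge has treewidth ≥ 1, and G has the edge 3–1. Therefore the treewidth is 1.

Treewidth 1.
Bags: B1 = {1, 3}  B2 = {1, 5}  B3 = {4, 5}  B4 = {1, 7}  B5 = {4, 6}  B6 = {5, 8}  B7 = {2, 6}
Tree: B1–B2, B2–B3, B1–B4, B3–B5, B3–B6, B5–B7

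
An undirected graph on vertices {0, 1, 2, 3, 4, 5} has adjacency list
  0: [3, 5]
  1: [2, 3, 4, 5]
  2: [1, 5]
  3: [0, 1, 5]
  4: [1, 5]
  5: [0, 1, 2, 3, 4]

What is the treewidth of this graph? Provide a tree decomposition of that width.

Treewidth 2.
One optimal decomposition is:
Bags: B1 = {1, 3, 5}  B2 = {1, 2, 5}  B3 = {1, 4, 5}  B4 = {0, 3, 5}
Tree: B1–B2, B1–B3, B1–B4

Every bag has size at most 3, so the width is 3 − 1 = 2 and tw(G) ≤ 2. For the lower bound, the 3 vertices {0, 3, 5} are pairwise adjacent, and any tree decomposition puts a clique entirely inside one bag — forcing width ≥ 2. Therefore the treewidth is 2.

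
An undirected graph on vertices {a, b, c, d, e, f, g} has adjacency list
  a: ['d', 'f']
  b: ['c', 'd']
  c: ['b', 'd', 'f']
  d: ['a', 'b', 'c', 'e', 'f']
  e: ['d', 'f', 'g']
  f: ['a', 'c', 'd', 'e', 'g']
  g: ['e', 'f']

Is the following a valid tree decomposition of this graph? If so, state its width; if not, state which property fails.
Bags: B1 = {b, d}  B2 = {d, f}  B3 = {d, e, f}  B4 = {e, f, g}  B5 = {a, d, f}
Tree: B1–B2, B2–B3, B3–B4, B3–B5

A tree decomposition must satisfy three properties: every vertex lies in some bag; for every edge, both endpoints lie together in some bag; and for every vertex, the bags containing it form a connected subtree. Here vertex c appears in no bag, so the decomposition is invalid.

No — vertex c appears in no bag.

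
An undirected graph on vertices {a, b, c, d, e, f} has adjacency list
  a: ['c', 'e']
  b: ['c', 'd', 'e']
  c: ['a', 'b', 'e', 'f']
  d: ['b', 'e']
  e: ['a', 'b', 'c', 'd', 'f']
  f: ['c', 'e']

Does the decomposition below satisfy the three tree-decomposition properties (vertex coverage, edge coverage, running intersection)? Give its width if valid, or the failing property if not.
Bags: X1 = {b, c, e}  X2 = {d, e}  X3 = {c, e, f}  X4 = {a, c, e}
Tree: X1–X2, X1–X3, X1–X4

No — edge (b,d) lies in no bag.

A tree decomposition must satisfy three properties: every vertex lies in some bag; for every edge, both endpoints lie together in some bag; and for every vertex, the bags containing it form a connected subtree. Here edge (b,d) lies in no bag, so the decomposition is invalid.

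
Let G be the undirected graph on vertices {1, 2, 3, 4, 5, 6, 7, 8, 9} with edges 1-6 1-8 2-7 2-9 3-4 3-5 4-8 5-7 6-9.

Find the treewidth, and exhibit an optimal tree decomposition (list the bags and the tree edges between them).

Treewidth 2.
One optimal decomposition is:
Bags: B1 = {3, 4, 8}  B2 = {3, 5, 8}  B3 = {5, 7, 8}  B4 = {2, 7, 8}  B5 = {2, 8, 9}  B6 = {6, 8, 9}  B7 = {1, 6, 8}
Tree: B1–B2, B2–B3, B3–B4, B4–B5, B5–B6, B6–B7

Each bag holds 3 vertices, so the decomposition has width 2, which upper-bounds the treewidth. Since 8–4–3–5–7–2–9–6–1–8 is a cycle in G, G is not acyclic. Forests are exactly the graphs of treewidth ≤ 1, so tw(G) ≥ 2. Hence tw(G) = 2 exactly.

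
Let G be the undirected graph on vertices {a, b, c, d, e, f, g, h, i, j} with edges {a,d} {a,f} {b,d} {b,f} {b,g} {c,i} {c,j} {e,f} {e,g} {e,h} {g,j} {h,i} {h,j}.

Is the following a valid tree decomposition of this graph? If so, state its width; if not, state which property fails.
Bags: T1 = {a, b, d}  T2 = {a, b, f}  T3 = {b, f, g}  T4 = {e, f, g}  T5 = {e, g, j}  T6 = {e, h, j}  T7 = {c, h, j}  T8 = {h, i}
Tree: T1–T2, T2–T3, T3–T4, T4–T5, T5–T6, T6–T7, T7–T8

No — edge (c,i) lies in no bag.

A tree decomposition must satisfy three properties: every vertex lies in some bag; for every edge, both endpoints lie together in some bag; and for every vertex, the bags containing it form a connected subtree. Here edge (c,i) lies in no bag, so the decomposition is invalid.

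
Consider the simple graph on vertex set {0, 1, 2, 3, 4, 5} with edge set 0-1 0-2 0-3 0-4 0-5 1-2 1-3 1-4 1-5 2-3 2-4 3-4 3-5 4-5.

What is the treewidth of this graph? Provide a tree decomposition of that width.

Each bag holds 5 vertices, so the decomposition has width 4, which upper-bounds the treewidth. For the lower bound, the 5 vertices {0, 1, 2, 3, 4} are pairwise adjacent, and any tree decomposition puts a clique entirely inside one bag — forcing width ≥ 4. Hence tw(G) = 4 exactly.

Treewidth 4.
One optimal decomposition is:
Bags: B1 = {0, 1, 3, 4, 5}  B2 = {0, 1, 2, 3, 4}
Tree: B1–B2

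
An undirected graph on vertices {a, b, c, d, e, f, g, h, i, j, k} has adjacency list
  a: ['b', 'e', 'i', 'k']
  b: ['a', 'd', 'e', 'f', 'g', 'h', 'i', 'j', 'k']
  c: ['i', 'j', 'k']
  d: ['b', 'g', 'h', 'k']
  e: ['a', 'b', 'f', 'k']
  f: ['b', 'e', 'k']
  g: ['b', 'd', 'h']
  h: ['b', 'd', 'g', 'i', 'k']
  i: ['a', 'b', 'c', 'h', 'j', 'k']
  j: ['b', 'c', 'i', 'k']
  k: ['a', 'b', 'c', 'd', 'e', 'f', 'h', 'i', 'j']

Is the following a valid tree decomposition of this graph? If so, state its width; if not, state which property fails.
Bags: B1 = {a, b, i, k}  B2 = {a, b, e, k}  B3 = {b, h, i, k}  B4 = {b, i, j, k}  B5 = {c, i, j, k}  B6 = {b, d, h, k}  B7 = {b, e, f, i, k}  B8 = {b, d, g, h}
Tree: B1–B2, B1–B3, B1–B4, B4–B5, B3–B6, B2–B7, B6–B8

No — bags containing vertex i are not connected in the tree.

A tree decomposition must satisfy three properties: every vertex lies in some bag; for every edge, both endpoints lie together in some bag; and for every vertex, the bags containing it form a connected subtree. Here bags containing vertex i are not connected in the tree, so the decomposition is invalid.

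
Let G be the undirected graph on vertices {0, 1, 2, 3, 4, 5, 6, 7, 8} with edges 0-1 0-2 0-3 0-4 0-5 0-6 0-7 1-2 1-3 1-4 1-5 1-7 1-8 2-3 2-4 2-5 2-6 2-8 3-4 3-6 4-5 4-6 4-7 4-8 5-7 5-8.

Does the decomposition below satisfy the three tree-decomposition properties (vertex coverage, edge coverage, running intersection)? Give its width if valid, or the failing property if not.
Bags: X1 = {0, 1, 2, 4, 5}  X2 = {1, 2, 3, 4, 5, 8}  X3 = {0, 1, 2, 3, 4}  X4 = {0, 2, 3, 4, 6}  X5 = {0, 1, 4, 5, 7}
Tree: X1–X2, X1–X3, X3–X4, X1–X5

No — bags containing vertex 3 are not connected in the tree.

A tree decomposition must satisfy three properties: every vertex lies in some bag; for every edge, both endpoints lie together in some bag; and for every vertex, the bags containing it form a connected subtree. Here bags containing vertex 3 are not connected in the tree, so the decomposition is invalid.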